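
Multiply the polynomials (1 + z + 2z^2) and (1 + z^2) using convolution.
Ascending coefficients: a = [1, 1, 2], b = [1, 0, 1]. c[0] = 1×1 = 1; c[1] = 1×0 + 1×1 = 1; c[2] = 1×1 + 1×0 + 2×1 = 3; c[3] = 1×1 + 2×0 = 1; c[4] = 2×1 = 2. Result coefficients: [1, 1, 3, 1, 2] → 1 + z + 3z^2 + z^3 + 2z^4

1 + z + 3z^2 + z^3 + 2z^4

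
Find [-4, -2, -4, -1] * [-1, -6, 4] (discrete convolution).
y[0] = -4×-1 = 4; y[1] = -4×-6 + -2×-1 = 26; y[2] = -4×4 + -2×-6 + -4×-1 = 0; y[3] = -2×4 + -4×-6 + -1×-1 = 17; y[4] = -4×4 + -1×-6 = -10; y[5] = -1×4 = -4

[4, 26, 0, 17, -10, -4]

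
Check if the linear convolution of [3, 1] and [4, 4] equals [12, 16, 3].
Recompute linear convolution of [3, 1] and [4, 4]: y[0] = 3×4 = 12; y[1] = 3×4 + 1×4 = 16; y[2] = 1×4 = 4 → [12, 16, 4]. Compare to given [12, 16, 3]: they differ at index 2: given 3, correct 4, so answer: No

No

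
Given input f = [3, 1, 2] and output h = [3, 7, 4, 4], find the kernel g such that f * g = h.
Output length 4 = len(f) + len(g) - 1 ⇒ len(g) = 2. Solve g forward using g[k] = (h[k] - Σ_{i≥1} f[i]·g[k-i]) / f[0]: g[0] = h[0] / f[0] = 3 / 3 = 1; g[1] = (h[1] - 1×1) / f[0] = (7 - 1×1) / 3 = 2. So g = [1, 2]. Forward-check [3, 1, 2] * [1, 2]: h[0] = 3×1 = 3; h[1] = 3×2 + 1×1 = 7; h[2] = 1×2 + 2×1 = 4; h[3] = 2×2 = 4 → [3, 7, 4, 4] ✓

[1, 2]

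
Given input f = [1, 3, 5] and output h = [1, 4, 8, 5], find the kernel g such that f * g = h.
Output length 4 = len(f) + len(g) - 1 ⇒ len(g) = 2. Solve g forward using g[k] = (h[k] - Σ_{i≥1} f[i]·g[k-i]) / f[0]: g[0] = h[0] / f[0] = 1 / 1 = 1; g[1] = (h[1] - 3×1) / f[0] = (4 - 3×1) / 1 = 1. So g = [1, 1]. Forward-check [1, 3, 5] * [1, 1]: h[0] = 1×1 = 1; h[1] = 1×1 + 3×1 = 4; h[2] = 3×1 + 5×1 = 8; h[3] = 5×1 = 5 → [1, 4, 8, 5] ✓

[1, 1]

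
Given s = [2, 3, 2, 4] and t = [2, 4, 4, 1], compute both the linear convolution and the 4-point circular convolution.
Linear: y_lin[0] = 2×2 = 4; y_lin[1] = 2×4 + 3×2 = 14; y_lin[2] = 2×4 + 3×4 + 2×2 = 24; y_lin[3] = 2×1 + 3×4 + 2×4 + 4×2 = 30; y_lin[4] = 3×1 + 2×4 + 4×4 = 27; y_lin[5] = 2×1 + 4×4 = 18; y_lin[6] = 4×1 = 4 → [4, 14, 24, 30, 27, 18, 4]. Circular (length 4): y[0] = 2×2 + 3×1 + 2×4 + 4×4 = 31; y[1] = 2×4 + 3×2 + 2×1 + 4×4 = 32; y[2] = 2×4 + 3×4 + 2×2 + 4×1 = 28; y[3] = 2×1 + 3×4 + 2×4 + 4×2 = 30 → [31, 32, 28, 30]

Linear: [4, 14, 24, 30, 27, 18, 4], Circular: [31, 32, 28, 30]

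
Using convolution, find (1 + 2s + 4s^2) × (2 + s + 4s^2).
Ascending coefficients: a = [1, 2, 4], b = [2, 1, 4]. c[0] = 1×2 = 2; c[1] = 1×1 + 2×2 = 5; c[2] = 1×4 + 2×1 + 4×2 = 14; c[3] = 2×4 + 4×1 = 12; c[4] = 4×4 = 16. Result coefficients: [2, 5, 14, 12, 16] → 2 + 5s + 14s^2 + 12s^3 + 16s^4

2 + 5s + 14s^2 + 12s^3 + 16s^4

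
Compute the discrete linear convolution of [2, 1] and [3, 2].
y[0] = 2×3 = 6; y[1] = 2×2 + 1×3 = 7; y[2] = 1×2 = 2

[6, 7, 2]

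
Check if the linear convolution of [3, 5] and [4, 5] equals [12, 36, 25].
Recompute linear convolution of [3, 5] and [4, 5]: y[0] = 3×4 = 12; y[1] = 3×5 + 5×4 = 35; y[2] = 5×5 = 25 → [12, 35, 25]. Compare to given [12, 36, 25]: they differ at index 1: given 36, correct 35, so answer: No

No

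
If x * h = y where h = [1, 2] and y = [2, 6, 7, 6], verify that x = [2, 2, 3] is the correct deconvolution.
Forward-compute [2, 2, 3] * [1, 2]: y[0] = 2×1 = 2; y[1] = 2×2 + 2×1 = 6; y[2] = 2×2 + 3×1 = 7; y[3] = 3×2 = 6 → [2, 6, 7, 6]. Matches given y = [2, 6, 7, 6], so verified.

Verified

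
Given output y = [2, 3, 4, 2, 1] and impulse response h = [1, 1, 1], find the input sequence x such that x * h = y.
Deconvolve y=[2, 3, 4, 2, 1] by h=[1, 1, 1]. Since h[0]=1, solve forward: x[0] = y[0] / 1 = 2; x[1] = (y[1] - 2×1) / 1 = 1; x[2] = (y[2] - 1×1 - 2×1) / 1 = 1. So x = [2, 1, 1]. Check by forward convolution: y[0] = 2×1 = 2; y[1] = 2×1 + 1×1 = 3; y[2] = 2×1 + 1×1 + 1×1 = 4; y[3] = 1×1 + 1×1 = 2; y[4] = 1×1 = 1

[2, 1, 1]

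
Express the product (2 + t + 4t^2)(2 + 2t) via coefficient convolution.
Ascending coefficients: a = [2, 1, 4], b = [2, 2]. c[0] = 2×2 = 4; c[1] = 2×2 + 1×2 = 6; c[2] = 1×2 + 4×2 = 10; c[3] = 4×2 = 8. Result coefficients: [4, 6, 10, 8] → 4 + 6t + 10t^2 + 8t^3

4 + 6t + 10t^2 + 8t^3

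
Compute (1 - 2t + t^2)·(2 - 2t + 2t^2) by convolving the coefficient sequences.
Ascending coefficients: a = [1, -2, 1], b = [2, -2, 2]. c[0] = 1×2 = 2; c[1] = 1×-2 + -2×2 = -6; c[2] = 1×2 + -2×-2 + 1×2 = 8; c[3] = -2×2 + 1×-2 = -6; c[4] = 1×2 = 2. Result coefficients: [2, -6, 8, -6, 2] → 2 - 6t + 8t^2 - 6t^3 + 2t^4

2 - 6t + 8t^2 - 6t^3 + 2t^4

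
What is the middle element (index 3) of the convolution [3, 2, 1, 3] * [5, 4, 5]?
Use y[k] = Σ_i a[i]·b[k-i] at k=3. y[3] = 2×5 + 1×4 + 3×5 = 29

29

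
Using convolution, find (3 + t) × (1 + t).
Ascending coefficients: a = [3, 1], b = [1, 1]. c[0] = 3×1 = 3; c[1] = 3×1 + 1×1 = 4; c[2] = 1×1 = 1. Result coefficients: [3, 4, 1] → 3 + 4t + t^2

3 + 4t + t^2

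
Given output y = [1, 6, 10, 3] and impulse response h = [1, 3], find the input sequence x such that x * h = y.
Deconvolve y=[1, 6, 10, 3] by h=[1, 3]. Since h[0]=1, solve forward: x[0] = y[0] / 1 = 1; x[1] = (y[1] - 1×3) / 1 = 3; x[2] = (y[2] - 3×3) / 1 = 1. So x = [1, 3, 1]. Check by forward convolution: y[0] = 1×1 = 1; y[1] = 1×3 + 3×1 = 6; y[2] = 3×3 + 1×1 = 10; y[3] = 1×3 = 3

[1, 3, 1]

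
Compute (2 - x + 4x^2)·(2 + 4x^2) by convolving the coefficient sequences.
Ascending coefficients: a = [2, -1, 4], b = [2, 0, 4]. c[0] = 2×2 = 4; c[1] = 2×0 + -1×2 = -2; c[2] = 2×4 + -1×0 + 4×2 = 16; c[3] = -1×4 + 4×0 = -4; c[4] = 4×4 = 16. Result coefficients: [4, -2, 16, -4, 16] → 4 - 2x + 16x^2 - 4x^3 + 16x^4

4 - 2x + 16x^2 - 4x^3 + 16x^4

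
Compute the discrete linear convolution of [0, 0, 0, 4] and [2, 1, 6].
y[0] = 0×2 = 0; y[1] = 0×1 + 0×2 = 0; y[2] = 0×6 + 0×1 + 0×2 = 0; y[3] = 0×6 + 0×1 + 4×2 = 8; y[4] = 0×6 + 4×1 = 4; y[5] = 4×6 = 24

[0, 0, 0, 8, 4, 24]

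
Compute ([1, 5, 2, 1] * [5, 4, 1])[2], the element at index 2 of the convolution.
Use y[k] = Σ_i a[i]·b[k-i] at k=2. y[2] = 1×1 + 5×4 + 2×5 = 31

31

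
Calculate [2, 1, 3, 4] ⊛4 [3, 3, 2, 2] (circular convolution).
Use y[k] = Σ_j f[j]·g[(k-j) mod 4]. y[0] = 2×3 + 1×2 + 3×2 + 4×3 = 26; y[1] = 2×3 + 1×3 + 3×2 + 4×2 = 23; y[2] = 2×2 + 1×3 + 3×3 + 4×2 = 24; y[3] = 2×2 + 1×2 + 3×3 + 4×3 = 27. Result: [26, 23, 24, 27]

[26, 23, 24, 27]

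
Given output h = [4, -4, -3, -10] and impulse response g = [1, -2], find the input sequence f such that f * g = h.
Deconvolve h=[4, -4, -3, -10] by g=[1, -2]. Since g[0]=1, solve forward: f[0] = h[0] / 1 = 4; f[1] = (h[1] - 4×-2) / 1 = 4; f[2] = (h[2] - 4×-2) / 1 = 5. So f = [4, 4, 5]. Check by forward convolution: h[0] = 4×1 = 4; h[1] = 4×-2 + 4×1 = -4; h[2] = 4×-2 + 5×1 = -3; h[3] = 5×-2 = -10

[4, 4, 5]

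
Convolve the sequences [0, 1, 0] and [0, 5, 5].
y[0] = 0×0 = 0; y[1] = 0×5 + 1×0 = 0; y[2] = 0×5 + 1×5 + 0×0 = 5; y[3] = 1×5 + 0×5 = 5; y[4] = 0×5 = 0

[0, 0, 5, 5, 0]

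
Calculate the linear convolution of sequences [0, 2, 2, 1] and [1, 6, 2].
y[0] = 0×1 = 0; y[1] = 0×6 + 2×1 = 2; y[2] = 0×2 + 2×6 + 2×1 = 14; y[3] = 2×2 + 2×6 + 1×1 = 17; y[4] = 2×2 + 1×6 = 10; y[5] = 1×2 = 2

[0, 2, 14, 17, 10, 2]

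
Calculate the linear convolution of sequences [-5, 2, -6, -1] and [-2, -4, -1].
y[0] = -5×-2 = 10; y[1] = -5×-4 + 2×-2 = 16; y[2] = -5×-1 + 2×-4 + -6×-2 = 9; y[3] = 2×-1 + -6×-4 + -1×-2 = 24; y[4] = -6×-1 + -1×-4 = 10; y[5] = -1×-1 = 1

[10, 16, 9, 24, 10, 1]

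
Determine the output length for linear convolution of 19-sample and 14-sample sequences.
Linear/full convolution length: m + n - 1 = 19 + 14 - 1 = 32

32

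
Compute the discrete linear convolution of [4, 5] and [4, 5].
y[0] = 4×4 = 16; y[1] = 4×5 + 5×4 = 40; y[2] = 5×5 = 25

[16, 40, 25]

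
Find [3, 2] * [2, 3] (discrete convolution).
y[0] = 3×2 = 6; y[1] = 3×3 + 2×2 = 13; y[2] = 2×3 = 6

[6, 13, 6]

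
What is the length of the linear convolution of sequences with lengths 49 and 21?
Linear/full convolution length: m + n - 1 = 49 + 21 - 1 = 69

69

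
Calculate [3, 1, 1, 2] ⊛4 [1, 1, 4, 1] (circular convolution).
Use y[k] = Σ_j u[j]·v[(k-j) mod 4]. y[0] = 3×1 + 1×1 + 1×4 + 2×1 = 10; y[1] = 3×1 + 1×1 + 1×1 + 2×4 = 13; y[2] = 3×4 + 1×1 + 1×1 + 2×1 = 16; y[3] = 3×1 + 1×4 + 1×1 + 2×1 = 10. Result: [10, 13, 16, 10]

[10, 13, 16, 10]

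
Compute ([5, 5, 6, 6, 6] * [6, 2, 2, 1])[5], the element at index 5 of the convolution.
Use y[k] = Σ_i a[i]·b[k-i] at k=5. y[5] = 6×1 + 6×2 + 6×2 = 30

30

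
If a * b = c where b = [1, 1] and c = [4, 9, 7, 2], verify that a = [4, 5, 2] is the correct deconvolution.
Forward-compute [4, 5, 2] * [1, 1]: c[0] = 4×1 = 4; c[1] = 4×1 + 5×1 = 9; c[2] = 5×1 + 2×1 = 7; c[3] = 2×1 = 2 → [4, 9, 7, 2]. Matches given c = [4, 9, 7, 2], so verified.

Verified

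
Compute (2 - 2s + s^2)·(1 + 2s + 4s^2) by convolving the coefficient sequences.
Ascending coefficients: a = [2, -2, 1], b = [1, 2, 4]. c[0] = 2×1 = 2; c[1] = 2×2 + -2×1 = 2; c[2] = 2×4 + -2×2 + 1×1 = 5; c[3] = -2×4 + 1×2 = -6; c[4] = 1×4 = 4. Result coefficients: [2, 2, 5, -6, 4] → 2 + 2s + 5s^2 - 6s^3 + 4s^4

2 + 2s + 5s^2 - 6s^3 + 4s^4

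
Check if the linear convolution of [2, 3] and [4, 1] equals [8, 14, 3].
Recompute linear convolution of [2, 3] and [4, 1]: y[0] = 2×4 = 8; y[1] = 2×1 + 3×4 = 14; y[2] = 3×1 = 3 → [8, 14, 3]. Given [8, 14, 3] matches, so answer: Yes

Yes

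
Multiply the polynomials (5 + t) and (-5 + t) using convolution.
Ascending coefficients: a = [5, 1], b = [-5, 1]. c[0] = 5×-5 = -25; c[1] = 5×1 + 1×-5 = 0; c[2] = 1×1 = 1. Result coefficients: [-25, 0, 1] → -25 + t^2

-25 + t^2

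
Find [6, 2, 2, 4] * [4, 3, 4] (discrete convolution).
y[0] = 6×4 = 24; y[1] = 6×3 + 2×4 = 26; y[2] = 6×4 + 2×3 + 2×4 = 38; y[3] = 2×4 + 2×3 + 4×4 = 30; y[4] = 2×4 + 4×3 = 20; y[5] = 4×4 = 16

[24, 26, 38, 30, 20, 16]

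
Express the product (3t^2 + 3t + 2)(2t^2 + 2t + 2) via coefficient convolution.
Ascending coefficients: a = [2, 3, 3], b = [2, 2, 2]. c[0] = 2×2 = 4; c[1] = 2×2 + 3×2 = 10; c[2] = 2×2 + 3×2 + 3×2 = 16; c[3] = 3×2 + 3×2 = 12; c[4] = 3×2 = 6. Result coefficients: [4, 10, 16, 12, 6] → 6t^4 + 12t^3 + 16t^2 + 10t + 4

6t^4 + 12t^3 + 16t^2 + 10t + 4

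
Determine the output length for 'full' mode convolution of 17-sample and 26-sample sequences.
Linear/full convolution length: m + n - 1 = 17 + 26 - 1 = 42

42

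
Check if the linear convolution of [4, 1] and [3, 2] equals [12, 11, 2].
Recompute linear convolution of [4, 1] and [3, 2]: y[0] = 4×3 = 12; y[1] = 4×2 + 1×3 = 11; y[2] = 1×2 = 2 → [12, 11, 2]. Given [12, 11, 2] matches, so answer: Yes

Yes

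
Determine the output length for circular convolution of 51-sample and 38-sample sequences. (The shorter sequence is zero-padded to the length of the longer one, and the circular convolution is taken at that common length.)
Circular convolution (zero-padding the shorter input) has length max(m, n) = max(51, 38) = 51

51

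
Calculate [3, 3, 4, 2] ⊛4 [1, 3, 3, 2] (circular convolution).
Use y[k] = Σ_j s[j]·t[(k-j) mod 4]. y[0] = 3×1 + 3×2 + 4×3 + 2×3 = 27; y[1] = 3×3 + 3×1 + 4×2 + 2×3 = 26; y[2] = 3×3 + 3×3 + 4×1 + 2×2 = 26; y[3] = 3×2 + 3×3 + 4×3 + 2×1 = 29. Result: [27, 26, 26, 29]

[27, 26, 26, 29]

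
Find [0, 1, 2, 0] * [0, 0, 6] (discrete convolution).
y[0] = 0×0 = 0; y[1] = 0×0 + 1×0 = 0; y[2] = 0×6 + 1×0 + 2×0 = 0; y[3] = 1×6 + 2×0 + 0×0 = 6; y[4] = 2×6 + 0×0 = 12; y[5] = 0×6 = 0

[0, 0, 0, 6, 12, 0]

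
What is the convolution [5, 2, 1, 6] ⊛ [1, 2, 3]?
y[0] = 5×1 = 5; y[1] = 5×2 + 2×1 = 12; y[2] = 5×3 + 2×2 + 1×1 = 20; y[3] = 2×3 + 1×2 + 6×1 = 14; y[4] = 1×3 + 6×2 = 15; y[5] = 6×3 = 18

[5, 12, 20, 14, 15, 18]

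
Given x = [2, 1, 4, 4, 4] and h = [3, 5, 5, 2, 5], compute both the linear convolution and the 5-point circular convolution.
Linear: y_lin[0] = 2×3 = 6; y_lin[1] = 2×5 + 1×3 = 13; y_lin[2] = 2×5 + 1×5 + 4×3 = 27; y_lin[3] = 2×2 + 1×5 + 4×5 + 4×3 = 41; y_lin[4] = 2×5 + 1×2 + 4×5 + 4×5 + 4×3 = 64; y_lin[5] = 1×5 + 4×2 + 4×5 + 4×5 = 53; y_lin[6] = 4×5 + 4×2 + 4×5 = 48; y_lin[7] = 4×5 + 4×2 = 28; y_lin[8] = 4×5 = 20 → [6, 13, 27, 41, 64, 53, 48, 28, 20]. Circular (length 5): y[0] = 2×3 + 1×5 + 4×2 + 4×5 + 4×5 = 59; y[1] = 2×5 + 1×3 + 4×5 + 4×2 + 4×5 = 61; y[2] = 2×5 + 1×5 + 4×3 + 4×5 + 4×2 = 55; y[3] = 2×2 + 1×5 + 4×5 + 4×3 + 4×5 = 61; y[4] = 2×5 + 1×2 + 4×5 + 4×5 + 4×3 = 64 → [59, 61, 55, 61, 64]

Linear: [6, 13, 27, 41, 64, 53, 48, 28, 20], Circular: [59, 61, 55, 61, 64]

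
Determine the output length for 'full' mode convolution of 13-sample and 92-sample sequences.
Linear/full convolution length: m + n - 1 = 13 + 92 - 1 = 104

104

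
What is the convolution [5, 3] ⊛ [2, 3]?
y[0] = 5×2 = 10; y[1] = 5×3 + 3×2 = 21; y[2] = 3×3 = 9

[10, 21, 9]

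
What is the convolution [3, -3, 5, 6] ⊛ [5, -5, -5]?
y[0] = 3×5 = 15; y[1] = 3×-5 + -3×5 = -30; y[2] = 3×-5 + -3×-5 + 5×5 = 25; y[3] = -3×-5 + 5×-5 + 6×5 = 20; y[4] = 5×-5 + 6×-5 = -55; y[5] = 6×-5 = -30

[15, -30, 25, 20, -55, -30]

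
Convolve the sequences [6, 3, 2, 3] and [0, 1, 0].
y[0] = 6×0 = 0; y[1] = 6×1 + 3×0 = 6; y[2] = 6×0 + 3×1 + 2×0 = 3; y[3] = 3×0 + 2×1 + 3×0 = 2; y[4] = 2×0 + 3×1 = 3; y[5] = 3×0 = 0

[0, 6, 3, 2, 3, 0]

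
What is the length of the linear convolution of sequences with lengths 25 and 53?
Linear/full convolution length: m + n - 1 = 25 + 53 - 1 = 77

77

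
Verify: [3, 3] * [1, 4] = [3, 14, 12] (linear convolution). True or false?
Recompute linear convolution of [3, 3] and [1, 4]: y[0] = 3×1 = 3; y[1] = 3×4 + 3×1 = 15; y[2] = 3×4 = 12 → [3, 15, 12]. Compare to given [3, 14, 12]: they differ at index 1: given 14, correct 15, so answer: No

No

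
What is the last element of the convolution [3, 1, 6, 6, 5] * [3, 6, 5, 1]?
Use y[k] = Σ_i a[i]·b[k-i] at k=7. y[7] = 5×1 = 5

5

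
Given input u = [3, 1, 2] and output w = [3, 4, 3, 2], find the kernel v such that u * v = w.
Output length 4 = len(u) + len(v) - 1 ⇒ len(v) = 2. Solve v forward using v[k] = (w[k] - Σ_{i≥1} u[i]·v[k-i]) / u[0]: v[0] = w[0] / u[0] = 3 / 3 = 1; v[1] = (w[1] - 1×1) / u[0] = (4 - 1×1) / 3 = 1. So v = [1, 1]. Forward-check [3, 1, 2] * [1, 1]: w[0] = 3×1 = 3; w[1] = 3×1 + 1×1 = 4; w[2] = 1×1 + 2×1 = 3; w[3] = 2×1 = 2 → [3, 4, 3, 2] ✓

[1, 1]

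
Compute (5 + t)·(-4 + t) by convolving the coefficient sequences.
Ascending coefficients: a = [5, 1], b = [-4, 1]. c[0] = 5×-4 = -20; c[1] = 5×1 + 1×-4 = 1; c[2] = 1×1 = 1. Result coefficients: [-20, 1, 1] → -20 + t + t^2

-20 + t + t^2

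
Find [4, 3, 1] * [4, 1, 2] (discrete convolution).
y[0] = 4×4 = 16; y[1] = 4×1 + 3×4 = 16; y[2] = 4×2 + 3×1 + 1×4 = 15; y[3] = 3×2 + 1×1 = 7; y[4] = 1×2 = 2

[16, 16, 15, 7, 2]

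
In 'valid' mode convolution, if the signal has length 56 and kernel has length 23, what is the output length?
'Valid' mode counts only positions where the kernel fully overlaps the signal: m - n + 1 = 56 - 23 + 1 = 34

34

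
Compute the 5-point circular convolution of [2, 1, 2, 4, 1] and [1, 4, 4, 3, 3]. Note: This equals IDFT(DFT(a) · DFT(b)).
Either evaluate y[k] = Σ_j a[j]·b[(k-j) mod 5] directly, or use IDFT(DFT(a) · DFT(b)). y[0] = 2×1 + 1×3 + 2×3 + 4×4 + 1×4 = 31; y[1] = 2×4 + 1×1 + 2×3 + 4×3 + 1×4 = 31; y[2] = 2×4 + 1×4 + 2×1 + 4×3 + 1×3 = 29; y[3] = 2×3 + 1×4 + 2×4 + 4×1 + 1×3 = 25; y[4] = 2×3 + 1×3 + 2×4 + 4×4 + 1×1 = 34. Result: [31, 31, 29, 25, 34]

[31, 31, 29, 25, 34]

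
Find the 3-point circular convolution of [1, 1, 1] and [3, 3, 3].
Use y[k] = Σ_j a[j]·b[(k-j) mod 3]. y[0] = 1×3 + 1×3 + 1×3 = 9; y[1] = 1×3 + 1×3 + 1×3 = 9; y[2] = 1×3 + 1×3 + 1×3 = 9. Result: [9, 9, 9]

[9, 9, 9]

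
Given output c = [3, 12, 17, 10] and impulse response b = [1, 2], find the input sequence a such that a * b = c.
Deconvolve c=[3, 12, 17, 10] by b=[1, 2]. Since b[0]=1, solve forward: a[0] = c[0] / 1 = 3; a[1] = (c[1] - 3×2) / 1 = 6; a[2] = (c[2] - 6×2) / 1 = 5. So a = [3, 6, 5]. Check by forward convolution: c[0] = 3×1 = 3; c[1] = 3×2 + 6×1 = 12; c[2] = 6×2 + 5×1 = 17; c[3] = 5×2 = 10

[3, 6, 5]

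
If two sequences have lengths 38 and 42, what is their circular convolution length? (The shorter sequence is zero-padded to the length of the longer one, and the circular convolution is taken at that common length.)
Circular convolution (zero-padding the shorter input) has length max(m, n) = max(38, 42) = 42

42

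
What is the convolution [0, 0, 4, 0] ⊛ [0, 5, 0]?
y[0] = 0×0 = 0; y[1] = 0×5 + 0×0 = 0; y[2] = 0×0 + 0×5 + 4×0 = 0; y[3] = 0×0 + 4×5 + 0×0 = 20; y[4] = 4×0 + 0×5 = 0; y[5] = 0×0 = 0

[0, 0, 0, 20, 0, 0]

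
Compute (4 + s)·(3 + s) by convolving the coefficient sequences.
Ascending coefficients: a = [4, 1], b = [3, 1]. c[0] = 4×3 = 12; c[1] = 4×1 + 1×3 = 7; c[2] = 1×1 = 1. Result coefficients: [12, 7, 1] → 12 + 7s + s^2

12 + 7s + s^2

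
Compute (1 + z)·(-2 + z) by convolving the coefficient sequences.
Ascending coefficients: a = [1, 1], b = [-2, 1]. c[0] = 1×-2 = -2; c[1] = 1×1 + 1×-2 = -1; c[2] = 1×1 = 1. Result coefficients: [-2, -1, 1] → -2 - z + z^2

-2 - z + z^2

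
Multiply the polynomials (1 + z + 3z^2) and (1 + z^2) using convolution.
Ascending coefficients: a = [1, 1, 3], b = [1, 0, 1]. c[0] = 1×1 = 1; c[1] = 1×0 + 1×1 = 1; c[2] = 1×1 + 1×0 + 3×1 = 4; c[3] = 1×1 + 3×0 = 1; c[4] = 3×1 = 3. Result coefficients: [1, 1, 4, 1, 3] → 1 + z + 4z^2 + z^3 + 3z^4

1 + z + 4z^2 + z^3 + 3z^4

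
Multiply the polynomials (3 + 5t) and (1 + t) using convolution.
Ascending coefficients: a = [3, 5], b = [1, 1]. c[0] = 3×1 = 3; c[1] = 3×1 + 5×1 = 8; c[2] = 5×1 = 5. Result coefficients: [3, 8, 5] → 3 + 8t + 5t^2

3 + 8t + 5t^2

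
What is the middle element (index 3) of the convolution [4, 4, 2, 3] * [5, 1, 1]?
Use y[k] = Σ_i a[i]·b[k-i] at k=3. y[3] = 4×1 + 2×1 + 3×5 = 21

21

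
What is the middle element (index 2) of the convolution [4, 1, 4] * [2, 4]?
Use y[k] = Σ_i a[i]·b[k-i] at k=2. y[2] = 1×4 + 4×2 = 12

12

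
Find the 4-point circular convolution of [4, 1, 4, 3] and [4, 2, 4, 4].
Use y[k] = Σ_j u[j]·v[(k-j) mod 4]. y[0] = 4×4 + 1×4 + 4×4 + 3×2 = 42; y[1] = 4×2 + 1×4 + 4×4 + 3×4 = 40; y[2] = 4×4 + 1×2 + 4×4 + 3×4 = 46; y[3] = 4×4 + 1×4 + 4×2 + 3×4 = 40. Result: [42, 40, 46, 40]

[42, 40, 46, 40]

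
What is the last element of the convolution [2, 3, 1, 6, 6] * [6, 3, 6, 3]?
Use y[k] = Σ_i a[i]·b[k-i] at k=7. y[7] = 6×3 = 18

18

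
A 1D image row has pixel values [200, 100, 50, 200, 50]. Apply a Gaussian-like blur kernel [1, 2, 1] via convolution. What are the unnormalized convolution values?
Convolve image row [200, 100, 50, 200, 50] with kernel [1, 2, 1]: y[0] = 200×1 = 200; y[1] = 200×2 + 100×1 = 500; y[2] = 200×1 + 100×2 + 50×1 = 450; y[3] = 100×1 + 50×2 + 200×1 = 400; y[4] = 50×1 + 200×2 + 50×1 = 500; y[5] = 200×1 + 50×2 = 300; y[6] = 50×1 = 50 → [200, 500, 450, 400, 500, 300, 50]. Normalization factor = sum(kernel) = 4.

[200, 500, 450, 400, 500, 300, 50]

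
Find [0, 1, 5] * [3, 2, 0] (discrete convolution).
y[0] = 0×3 = 0; y[1] = 0×2 + 1×3 = 3; y[2] = 0×0 + 1×2 + 5×3 = 17; y[3] = 1×0 + 5×2 = 10; y[4] = 5×0 = 0

[0, 3, 17, 10, 0]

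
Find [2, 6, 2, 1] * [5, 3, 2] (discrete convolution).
y[0] = 2×5 = 10; y[1] = 2×3 + 6×5 = 36; y[2] = 2×2 + 6×3 + 2×5 = 32; y[3] = 6×2 + 2×3 + 1×5 = 23; y[4] = 2×2 + 1×3 = 7; y[5] = 1×2 = 2

[10, 36, 32, 23, 7, 2]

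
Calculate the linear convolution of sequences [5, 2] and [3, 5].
y[0] = 5×3 = 15; y[1] = 5×5 + 2×3 = 31; y[2] = 2×5 = 10

[15, 31, 10]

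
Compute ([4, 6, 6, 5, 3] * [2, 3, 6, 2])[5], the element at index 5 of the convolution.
Use y[k] = Σ_i a[i]·b[k-i] at k=5. y[5] = 6×2 + 5×6 + 3×3 = 51

51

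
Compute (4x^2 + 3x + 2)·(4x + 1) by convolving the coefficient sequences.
Ascending coefficients: a = [2, 3, 4], b = [1, 4]. c[0] = 2×1 = 2; c[1] = 2×4 + 3×1 = 11; c[2] = 3×4 + 4×1 = 16; c[3] = 4×4 = 16. Result coefficients: [2, 11, 16, 16] → 16x^3 + 16x^2 + 11x + 2

16x^3 + 16x^2 + 11x + 2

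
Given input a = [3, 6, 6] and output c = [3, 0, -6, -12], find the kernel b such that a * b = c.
Output length 4 = len(a) + len(b) - 1 ⇒ len(b) = 2. Solve b forward using b[k] = (c[k] - Σ_{i≥1} a[i]·b[k-i]) / a[0]: b[0] = c[0] / a[0] = 3 / 3 = 1; b[1] = (c[1] - 6×1) / a[0] = (0 - 6×1) / 3 = -2. So b = [1, -2]. Forward-check [3, 6, 6] * [1, -2]: c[0] = 3×1 = 3; c[1] = 3×-2 + 6×1 = 0; c[2] = 6×-2 + 6×1 = -6; c[3] = 6×-2 = -12 → [3, 0, -6, -12] ✓

[1, -2]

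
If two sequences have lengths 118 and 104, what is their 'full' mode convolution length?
Linear/full convolution length: m + n - 1 = 118 + 104 - 1 = 221

221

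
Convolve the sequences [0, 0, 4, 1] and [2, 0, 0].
y[0] = 0×2 = 0; y[1] = 0×0 + 0×2 = 0; y[2] = 0×0 + 0×0 + 4×2 = 8; y[3] = 0×0 + 4×0 + 1×2 = 2; y[4] = 4×0 + 1×0 = 0; y[5] = 1×0 = 0

[0, 0, 8, 2, 0, 0]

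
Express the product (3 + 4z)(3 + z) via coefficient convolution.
Ascending coefficients: a = [3, 4], b = [3, 1]. c[0] = 3×3 = 9; c[1] = 3×1 + 4×3 = 15; c[2] = 4×1 = 4. Result coefficients: [9, 15, 4] → 9 + 15z + 4z^2

9 + 15z + 4z^2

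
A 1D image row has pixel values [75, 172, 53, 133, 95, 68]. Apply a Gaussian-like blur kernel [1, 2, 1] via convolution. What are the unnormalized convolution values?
Convolve image row [75, 172, 53, 133, 95, 68] with kernel [1, 2, 1]: y[0] = 75×1 = 75; y[1] = 75×2 + 172×1 = 322; y[2] = 75×1 + 172×2 + 53×1 = 472; y[3] = 172×1 + 53×2 + 133×1 = 411; y[4] = 53×1 + 133×2 + 95×1 = 414; y[5] = 133×1 + 95×2 + 68×1 = 391; y[6] = 95×1 + 68×2 = 231; y[7] = 68×1 = 68 → [75, 322, 472, 411, 414, 391, 231, 68]. Normalization factor = sum(kernel) = 4.

[75, 322, 472, 411, 414, 391, 231, 68]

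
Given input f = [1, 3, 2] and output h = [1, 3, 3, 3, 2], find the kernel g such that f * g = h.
Output length 5 = len(f) + len(g) - 1 ⇒ len(g) = 3. Solve g forward using g[k] = (h[k] - Σ_{i≥1} f[i]·g[k-i]) / f[0]: g[0] = h[0] / f[0] = 1 / 1 = 1; g[1] = (h[1] - 3×1) / f[0] = (3 - 3×1) / 1 = 0; g[2] = (h[2] - 3×0 - 2×1) / f[0] = (3 - 3×0 - 2×1) / 1 = 1. So g = [1, 0, 1]. Forward-check [1, 3, 2] * [1, 0, 1]: h[0] = 1×1 = 1; h[1] = 1×0 + 3×1 = 3; h[2] = 1×1 + 3×0 + 2×1 = 3; h[3] = 3×1 + 2×0 = 3; h[4] = 2×1 = 2 → [1, 3, 3, 3, 2] ✓

[1, 0, 1]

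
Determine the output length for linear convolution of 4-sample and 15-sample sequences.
Linear/full convolution length: m + n - 1 = 4 + 15 - 1 = 18

18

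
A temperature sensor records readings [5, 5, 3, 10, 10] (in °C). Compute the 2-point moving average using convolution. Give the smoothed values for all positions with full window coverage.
2-point moving average kernel = [1, 1]. Apply in 'valid' mode (full window coverage): avg[0] = (5 + 5) / 2 = 5.0; avg[1] = (5 + 3) / 2 = 4.0; avg[2] = (3 + 10) / 2 = 6.5; avg[3] = (10 + 10) / 2 = 10.0. Smoothed values: [5.0, 4.0, 6.5, 10.0]

[5.0, 4.0, 6.5, 10.0]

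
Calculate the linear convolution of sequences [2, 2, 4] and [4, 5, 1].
y[0] = 2×4 = 8; y[1] = 2×5 + 2×4 = 18; y[2] = 2×1 + 2×5 + 4×4 = 28; y[3] = 2×1 + 4×5 = 22; y[4] = 4×1 = 4

[8, 18, 28, 22, 4]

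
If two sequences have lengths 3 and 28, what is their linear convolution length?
Linear/full convolution length: m + n - 1 = 3 + 28 - 1 = 30

30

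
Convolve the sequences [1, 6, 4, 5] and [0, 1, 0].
y[0] = 1×0 = 0; y[1] = 1×1 + 6×0 = 1; y[2] = 1×0 + 6×1 + 4×0 = 6; y[3] = 6×0 + 4×1 + 5×0 = 4; y[4] = 4×0 + 5×1 = 5; y[5] = 5×0 = 0

[0, 1, 6, 4, 5, 0]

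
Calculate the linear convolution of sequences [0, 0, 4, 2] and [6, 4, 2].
y[0] = 0×6 = 0; y[1] = 0×4 + 0×6 = 0; y[2] = 0×2 + 0×4 + 4×6 = 24; y[3] = 0×2 + 4×4 + 2×6 = 28; y[4] = 4×2 + 2×4 = 16; y[5] = 2×2 = 4

[0, 0, 24, 28, 16, 4]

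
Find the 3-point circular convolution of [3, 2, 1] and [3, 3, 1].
Use y[k] = Σ_j a[j]·b[(k-j) mod 3]. y[0] = 3×3 + 2×1 + 1×3 = 14; y[1] = 3×3 + 2×3 + 1×1 = 16; y[2] = 3×1 + 2×3 + 1×3 = 12. Result: [14, 16, 12]

[14, 16, 12]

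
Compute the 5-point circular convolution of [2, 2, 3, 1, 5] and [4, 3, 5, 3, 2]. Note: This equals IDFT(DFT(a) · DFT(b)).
Either evaluate y[k] = Σ_j a[j]·b[(k-j) mod 5] directly, or use IDFT(DFT(a) · DFT(b)). y[0] = 2×4 + 2×2 + 3×3 + 1×5 + 5×3 = 41; y[1] = 2×3 + 2×4 + 3×2 + 1×3 + 5×5 = 48; y[2] = 2×5 + 2×3 + 3×4 + 1×2 + 5×3 = 45; y[3] = 2×3 + 2×5 + 3×3 + 1×4 + 5×2 = 39; y[4] = 2×2 + 2×3 + 3×5 + 1×3 + 5×4 = 48. Result: [41, 48, 45, 39, 48]

[41, 48, 45, 39, 48]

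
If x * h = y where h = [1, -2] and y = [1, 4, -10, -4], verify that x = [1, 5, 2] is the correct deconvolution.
Forward-compute [1, 5, 2] * [1, -2]: y[0] = 1×1 = 1; y[1] = 1×-2 + 5×1 = 3; y[2] = 5×-2 + 2×1 = -8; y[3] = 2×-2 = -4 → [1, 3, -8, -4]. Does not match given y = [1, 4, -10, -4].

Not verified. [1, 5, 2] * [1, -2] = [1, 3, -8, -4], which differs from [1, 4, -10, -4] at index 1.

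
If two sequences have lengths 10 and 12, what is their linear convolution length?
Linear/full convolution length: m + n - 1 = 10 + 12 - 1 = 21

21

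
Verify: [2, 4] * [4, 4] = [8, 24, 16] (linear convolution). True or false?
Recompute linear convolution of [2, 4] and [4, 4]: y[0] = 2×4 = 8; y[1] = 2×4 + 4×4 = 24; y[2] = 4×4 = 16 → [8, 24, 16]. Given [8, 24, 16] matches, so answer: Yes

Yes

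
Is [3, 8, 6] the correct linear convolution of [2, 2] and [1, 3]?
Recompute linear convolution of [2, 2] and [1, 3]: y[0] = 2×1 = 2; y[1] = 2×3 + 2×1 = 8; y[2] = 2×3 = 6 → [2, 8, 6]. Compare to given [3, 8, 6]: they differ at index 0: given 3, correct 2, so answer: No

No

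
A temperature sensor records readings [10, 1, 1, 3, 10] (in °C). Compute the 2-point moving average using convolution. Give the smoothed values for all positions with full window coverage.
2-point moving average kernel = [1, 1]. Apply in 'valid' mode (full window coverage): avg[0] = (10 + 1) / 2 = 5.5; avg[1] = (1 + 1) / 2 = 1.0; avg[2] = (1 + 3) / 2 = 2.0; avg[3] = (3 + 10) / 2 = 6.5. Smoothed values: [5.5, 1.0, 2.0, 6.5]

[5.5, 1.0, 2.0, 6.5]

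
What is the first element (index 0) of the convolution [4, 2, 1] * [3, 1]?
Use y[k] = Σ_i a[i]·b[k-i] at k=0. y[0] = 4×3 = 12

12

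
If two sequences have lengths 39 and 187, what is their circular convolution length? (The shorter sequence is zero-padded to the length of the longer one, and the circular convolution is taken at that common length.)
Circular convolution (zero-padding the shorter input) has length max(m, n) = max(39, 187) = 187

187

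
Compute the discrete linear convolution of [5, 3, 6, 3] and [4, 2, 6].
y[0] = 5×4 = 20; y[1] = 5×2 + 3×4 = 22; y[2] = 5×6 + 3×2 + 6×4 = 60; y[3] = 3×6 + 6×2 + 3×4 = 42; y[4] = 6×6 + 3×2 = 42; y[5] = 3×6 = 18

[20, 22, 60, 42, 42, 18]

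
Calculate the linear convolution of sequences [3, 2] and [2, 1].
y[0] = 3×2 = 6; y[1] = 3×1 + 2×2 = 7; y[2] = 2×1 = 2

[6, 7, 2]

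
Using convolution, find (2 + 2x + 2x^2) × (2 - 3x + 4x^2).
Ascending coefficients: a = [2, 2, 2], b = [2, -3, 4]. c[0] = 2×2 = 4; c[1] = 2×-3 + 2×2 = -2; c[2] = 2×4 + 2×-3 + 2×2 = 6; c[3] = 2×4 + 2×-3 = 2; c[4] = 2×4 = 8. Result coefficients: [4, -2, 6, 2, 8] → 4 - 2x + 6x^2 + 2x^3 + 8x^4

4 - 2x + 6x^2 + 2x^3 + 8x^4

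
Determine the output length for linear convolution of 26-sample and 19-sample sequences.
Linear/full convolution length: m + n - 1 = 26 + 19 - 1 = 44

44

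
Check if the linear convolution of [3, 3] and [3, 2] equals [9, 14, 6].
Recompute linear convolution of [3, 3] and [3, 2]: y[0] = 3×3 = 9; y[1] = 3×2 + 3×3 = 15; y[2] = 3×2 = 6 → [9, 15, 6]. Compare to given [9, 14, 6]: they differ at index 1: given 14, correct 15, so answer: No

No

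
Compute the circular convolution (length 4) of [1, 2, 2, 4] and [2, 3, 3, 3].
Use y[k] = Σ_j a[j]·b[(k-j) mod 4]. y[0] = 1×2 + 2×3 + 2×3 + 4×3 = 26; y[1] = 1×3 + 2×2 + 2×3 + 4×3 = 25; y[2] = 1×3 + 2×3 + 2×2 + 4×3 = 25; y[3] = 1×3 + 2×3 + 2×3 + 4×2 = 23. Result: [26, 25, 25, 23]

[26, 25, 25, 23]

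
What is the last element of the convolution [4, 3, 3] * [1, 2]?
Use y[k] = Σ_i a[i]·b[k-i] at k=3. y[3] = 3×2 = 6

6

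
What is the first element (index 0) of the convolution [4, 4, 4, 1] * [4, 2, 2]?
Use y[k] = Σ_i a[i]·b[k-i] at k=0. y[0] = 4×4 = 16

16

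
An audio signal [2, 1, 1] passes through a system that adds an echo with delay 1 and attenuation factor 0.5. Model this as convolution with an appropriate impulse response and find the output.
Direct-path + delayed-attenuated-path model → impulse response h = [1, 0.5] (1 at lag 0, 0.5 at lag 1). Output y[n] = x[n] + 0.5·x[n - 1] (with x[n] = 0 outside 0..2): y[0] = 2 + 0.5×0 = 2; y[1] = 1 + 0.5×2 = 2.0; y[2] = 1 + 0.5×1 = 1.5; y[3] = 0 + 0.5×1 = 0.5. So y = [2, 2.0, 1.5, 0.5]

[2, 2.0, 1.5, 0.5]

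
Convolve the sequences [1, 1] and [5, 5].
y[0] = 1×5 = 5; y[1] = 1×5 + 1×5 = 10; y[2] = 1×5 = 5

[5, 10, 5]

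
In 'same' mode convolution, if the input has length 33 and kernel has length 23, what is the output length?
'Same' mode returns an output with the same length as the input: 33

33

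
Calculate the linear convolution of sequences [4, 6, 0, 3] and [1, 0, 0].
y[0] = 4×1 = 4; y[1] = 4×0 + 6×1 = 6; y[2] = 4×0 + 6×0 + 0×1 = 0; y[3] = 6×0 + 0×0 + 3×1 = 3; y[4] = 0×0 + 3×0 = 0; y[5] = 3×0 = 0

[4, 6, 0, 3, 0, 0]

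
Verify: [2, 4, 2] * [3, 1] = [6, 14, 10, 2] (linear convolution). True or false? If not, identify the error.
Recompute linear convolution of [2, 4, 2] and [3, 1]: y[0] = 2×3 = 6; y[1] = 2×1 + 4×3 = 14; y[2] = 4×1 + 2×3 = 10; y[3] = 2×1 = 2 → [6, 14, 10, 2]. Given [6, 14, 10, 2] matches, so answer: Yes

Yes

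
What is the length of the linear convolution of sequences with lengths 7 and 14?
Linear/full convolution length: m + n - 1 = 7 + 14 - 1 = 20

20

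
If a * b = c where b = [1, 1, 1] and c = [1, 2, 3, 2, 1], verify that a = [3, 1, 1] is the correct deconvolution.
Forward-compute [3, 1, 1] * [1, 1, 1]: c[0] = 3×1 = 3; c[1] = 3×1 + 1×1 = 4; c[2] = 3×1 + 1×1 + 1×1 = 5; c[3] = 1×1 + 1×1 = 2; c[4] = 1×1 = 1 → [3, 4, 5, 2, 1]. Does not match given c = [1, 2, 3, 2, 1].

Not verified. [3, 1, 1] * [1, 1, 1] = [3, 4, 5, 2, 1], which differs from [1, 2, 3, 2, 1] at index 0.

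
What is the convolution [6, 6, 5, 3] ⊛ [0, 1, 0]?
y[0] = 6×0 = 0; y[1] = 6×1 + 6×0 = 6; y[2] = 6×0 + 6×1 + 5×0 = 6; y[3] = 6×0 + 5×1 + 3×0 = 5; y[4] = 5×0 + 3×1 = 3; y[5] = 3×0 = 0

[0, 6, 6, 5, 3, 0]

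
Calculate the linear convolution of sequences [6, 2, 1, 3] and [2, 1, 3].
y[0] = 6×2 = 12; y[1] = 6×1 + 2×2 = 10; y[2] = 6×3 + 2×1 + 1×2 = 22; y[3] = 2×3 + 1×1 + 3×2 = 13; y[4] = 1×3 + 3×1 = 6; y[5] = 3×3 = 9

[12, 10, 22, 13, 6, 9]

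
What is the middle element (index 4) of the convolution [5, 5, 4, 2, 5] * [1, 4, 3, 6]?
Use y[k] = Σ_i a[i]·b[k-i] at k=4. y[4] = 5×6 + 4×3 + 2×4 + 5×1 = 55

55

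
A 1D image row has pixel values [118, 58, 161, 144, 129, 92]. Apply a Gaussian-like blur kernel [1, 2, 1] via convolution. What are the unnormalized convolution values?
Convolve image row [118, 58, 161, 144, 129, 92] with kernel [1, 2, 1]: y[0] = 118×1 = 118; y[1] = 118×2 + 58×1 = 294; y[2] = 118×1 + 58×2 + 161×1 = 395; y[3] = 58×1 + 161×2 + 144×1 = 524; y[4] = 161×1 + 144×2 + 129×1 = 578; y[5] = 144×1 + 129×2 + 92×1 = 494; y[6] = 129×1 + 92×2 = 313; y[7] = 92×1 = 92 → [118, 294, 395, 524, 578, 494, 313, 92]. Normalization factor = sum(kernel) = 4.

[118, 294, 395, 524, 578, 494, 313, 92]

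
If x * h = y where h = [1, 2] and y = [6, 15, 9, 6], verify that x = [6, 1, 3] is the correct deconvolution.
Forward-compute [6, 1, 3] * [1, 2]: y[0] = 6×1 = 6; y[1] = 6×2 + 1×1 = 13; y[2] = 1×2 + 3×1 = 5; y[3] = 3×2 = 6 → [6, 13, 5, 6]. Does not match given y = [6, 15, 9, 6].

Not verified. [6, 1, 3] * [1, 2] = [6, 13, 5, 6], which differs from [6, 15, 9, 6] at index 1.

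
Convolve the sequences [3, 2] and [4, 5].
y[0] = 3×4 = 12; y[1] = 3×5 + 2×4 = 23; y[2] = 2×5 = 10

[12, 23, 10]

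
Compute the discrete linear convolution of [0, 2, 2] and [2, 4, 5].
y[0] = 0×2 = 0; y[1] = 0×4 + 2×2 = 4; y[2] = 0×5 + 2×4 + 2×2 = 12; y[3] = 2×5 + 2×4 = 18; y[4] = 2×5 = 10

[0, 4, 12, 18, 10]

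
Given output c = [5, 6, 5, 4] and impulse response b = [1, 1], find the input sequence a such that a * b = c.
Deconvolve c=[5, 6, 5, 4] by b=[1, 1]. Since b[0]=1, solve forward: a[0] = c[0] / 1 = 5; a[1] = (c[1] - 5×1) / 1 = 1; a[2] = (c[2] - 1×1) / 1 = 4. So a = [5, 1, 4]. Check by forward convolution: c[0] = 5×1 = 5; c[1] = 5×1 + 1×1 = 6; c[2] = 1×1 + 4×1 = 5; c[3] = 4×1 = 4

[5, 1, 4]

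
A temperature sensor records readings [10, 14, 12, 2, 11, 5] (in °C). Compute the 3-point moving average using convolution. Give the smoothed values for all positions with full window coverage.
3-point moving average kernel = [1, 1, 1]. Apply in 'valid' mode (full window coverage): avg[0] = (10 + 14 + 12) / 3 = 12.0; avg[1] = (14 + 12 + 2) / 3 = 9.33; avg[2] = (12 + 2 + 11) / 3 = 8.33; avg[3] = (2 + 11 + 5) / 3 = 6.0. Smoothed values: [12.0, 9.33, 8.33, 6.0]

[12.0, 9.33, 8.33, 6.0]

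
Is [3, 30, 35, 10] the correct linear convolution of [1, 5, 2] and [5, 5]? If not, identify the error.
Recompute linear convolution of [1, 5, 2] and [5, 5]: y[0] = 1×5 = 5; y[1] = 1×5 + 5×5 = 30; y[2] = 5×5 + 2×5 = 35; y[3] = 2×5 = 10 → [5, 30, 35, 10]. Compare to given [3, 30, 35, 10]: they differ at index 0: given 3, correct 5, so answer: No

No. Error at index 0: given 3, correct 5.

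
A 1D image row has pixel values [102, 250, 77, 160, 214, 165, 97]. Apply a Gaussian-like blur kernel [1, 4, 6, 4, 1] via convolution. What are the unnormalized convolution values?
Convolve image row [102, 250, 77, 160, 214, 165, 97] with kernel [1, 4, 6, 4, 1]: y[0] = 102×1 = 102; y[1] = 102×4 + 250×1 = 658; y[2] = 102×6 + 250×4 + 77×1 = 1689; y[3] = 102×4 + 250×6 + 77×4 + 160×1 = 2376; y[4] = 102×1 + 250×4 + 77×6 + 160×4 + 214×1 = 2418; y[5] = 250×1 + 77×4 + 160×6 + 214×4 + 165×1 = 2539; y[6] = 77×1 + 160×4 + 214×6 + 165×4 + 97×1 = 2758; y[7] = 160×1 + 214×4 + 165×6 + 97×4 = 2394; y[8] = 214×1 + 165×4 + 97×6 = 1456; y[9] = 165×1 + 97×4 = 553; y[10] = 97×1 = 97 → [102, 658, 1689, 2376, 2418, 2539, 2758, 2394, 1456, 553, 97]. Normalization factor = sum(kernel) = 16.

[102, 658, 1689, 2376, 2418, 2539, 2758, 2394, 1456, 553, 97]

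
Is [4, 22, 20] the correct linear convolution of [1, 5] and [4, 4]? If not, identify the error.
Recompute linear convolution of [1, 5] and [4, 4]: y[0] = 1×4 = 4; y[1] = 1×4 + 5×4 = 24; y[2] = 5×4 = 20 → [4, 24, 20]. Compare to given [4, 22, 20]: they differ at index 1: given 22, correct 24, so answer: No

No. Error at index 1: given 22, correct 24.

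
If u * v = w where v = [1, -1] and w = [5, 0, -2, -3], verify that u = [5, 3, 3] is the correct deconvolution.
Forward-compute [5, 3, 3] * [1, -1]: w[0] = 5×1 = 5; w[1] = 5×-1 + 3×1 = -2; w[2] = 3×-1 + 3×1 = 0; w[3] = 3×-1 = -3 → [5, -2, 0, -3]. Does not match given w = [5, 0, -2, -3].

Not verified. [5, 3, 3] * [1, -1] = [5, -2, 0, -3], which differs from [5, 0, -2, -3] at index 1.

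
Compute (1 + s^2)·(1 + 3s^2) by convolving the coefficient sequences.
Ascending coefficients: a = [1, 0, 1], b = [1, 0, 3]. c[0] = 1×1 = 1; c[1] = 1×0 + 0×1 = 0; c[2] = 1×3 + 0×0 + 1×1 = 4; c[3] = 0×3 + 1×0 = 0; c[4] = 1×3 = 3. Result coefficients: [1, 0, 4, 0, 3] → 1 + 4s^2 + 3s^4

1 + 4s^2 + 3s^4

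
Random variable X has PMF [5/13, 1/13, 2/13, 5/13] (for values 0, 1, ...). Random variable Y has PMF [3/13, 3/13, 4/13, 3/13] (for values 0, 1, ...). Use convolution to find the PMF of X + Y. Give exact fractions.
P(X+Y=k) = Σ_i P(X=i)·P(Y=k-i) — a convolution of [5/13, 1/13, 2/13, 5/13] and [3/13, 3/13, 4/13, 3/13]. P(X+Y=0) = (5/13)×(3/13) = 15/169; P(X+Y=1) = (5/13)×(3/13) + (1/13)×(3/13) = 15/169 + 3/169 = 18/169; P(X+Y=2) = (5/13)×(4/13) + (1/13)×(3/13) + (2/13)×(3/13) = 20/169 + 3/169 + 6/169 = 29/169; P(X+Y=3) = (5/13)×(3/13) + (1/13)×(4/13) + (2/13)×(3/13) + (5/13)×(3/13) = 15/169 + 4/169 + 6/169 + 15/169 = 40/169; P(X+Y=4) = (1/13)×(3/13) + (2/13)×(4/13) + (5/13)×(3/13) = 3/169 + 8/169 + 15/169 = 2/13; P(X+Y=5) = (2/13)×(3/13) + (5/13)×(4/13) = 6/169 + 20/169 = 2/13; P(X+Y=6) = (5/13)×(3/13) = 15/169. PMF: [15/169, 18/169, 29/169, 40/169, 2/13, 2/13, 15/169] (sums to 1 ✓)

[15/169, 18/169, 29/169, 40/169, 2/13, 2/13, 15/169]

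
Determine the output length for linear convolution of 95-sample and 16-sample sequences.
Linear/full convolution length: m + n - 1 = 95 + 16 - 1 = 110

110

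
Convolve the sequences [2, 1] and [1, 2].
y[0] = 2×1 = 2; y[1] = 2×2 + 1×1 = 5; y[2] = 1×2 = 2

[2, 5, 2]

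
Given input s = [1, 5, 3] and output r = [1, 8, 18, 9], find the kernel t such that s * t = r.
Output length 4 = len(s) + len(t) - 1 ⇒ len(t) = 2. Solve t forward using t[k] = (r[k] - Σ_{i≥1} s[i]·t[k-i]) / s[0]: t[0] = r[0] / s[0] = 1 / 1 = 1; t[1] = (r[1] - 5×1) / s[0] = (8 - 5×1) / 1 = 3. So t = [1, 3]. Forward-check [1, 5, 3] * [1, 3]: r[0] = 1×1 = 1; r[1] = 1×3 + 5×1 = 8; r[2] = 5×3 + 3×1 = 18; r[3] = 3×3 = 9 → [1, 8, 18, 9] ✓

[1, 3]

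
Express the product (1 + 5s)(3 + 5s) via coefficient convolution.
Ascending coefficients: a = [1, 5], b = [3, 5]. c[0] = 1×3 = 3; c[1] = 1×5 + 5×3 = 20; c[2] = 5×5 = 25. Result coefficients: [3, 20, 25] → 3 + 20s + 25s^2

3 + 20s + 25s^2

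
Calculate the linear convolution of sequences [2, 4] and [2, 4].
y[0] = 2×2 = 4; y[1] = 2×4 + 4×2 = 16; y[2] = 4×4 = 16

[4, 16, 16]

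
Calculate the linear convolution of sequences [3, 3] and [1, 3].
y[0] = 3×1 = 3; y[1] = 3×3 + 3×1 = 12; y[2] = 3×3 = 9

[3, 12, 9]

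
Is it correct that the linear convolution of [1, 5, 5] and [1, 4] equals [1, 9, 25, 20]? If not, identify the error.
Recompute linear convolution of [1, 5, 5] and [1, 4]: y[0] = 1×1 = 1; y[1] = 1×4 + 5×1 = 9; y[2] = 5×4 + 5×1 = 25; y[3] = 5×4 = 20 → [1, 9, 25, 20]. Given [1, 9, 25, 20] matches, so answer: Yes

Yes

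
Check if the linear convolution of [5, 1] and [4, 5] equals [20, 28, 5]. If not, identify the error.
Recompute linear convolution of [5, 1] and [4, 5]: y[0] = 5×4 = 20; y[1] = 5×5 + 1×4 = 29; y[2] = 1×5 = 5 → [20, 29, 5]. Compare to given [20, 28, 5]: they differ at index 1: given 28, correct 29, so answer: No

No. Error at index 1: given 28, correct 29.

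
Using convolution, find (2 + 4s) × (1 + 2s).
Ascending coefficients: a = [2, 4], b = [1, 2]. c[0] = 2×1 = 2; c[1] = 2×2 + 4×1 = 8; c[2] = 4×2 = 8. Result coefficients: [2, 8, 8] → 2 + 8s + 8s^2

2 + 8s + 8s^2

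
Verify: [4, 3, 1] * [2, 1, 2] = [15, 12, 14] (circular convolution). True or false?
Recompute circular convolution of [4, 3, 1] and [2, 1, 2]: y[0] = 4×2 + 3×2 + 1×1 = 15; y[1] = 4×1 + 3×2 + 1×2 = 12; y[2] = 4×2 + 3×1 + 1×2 = 13 → [15, 12, 13]. Compare to given [15, 12, 14]: they differ at index 2: given 14, correct 13, so answer: No

No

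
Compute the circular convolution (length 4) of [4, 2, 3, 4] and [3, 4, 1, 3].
Use y[k] = Σ_j x[j]·h[(k-j) mod 4]. y[0] = 4×3 + 2×3 + 3×1 + 4×4 = 37; y[1] = 4×4 + 2×3 + 3×3 + 4×1 = 35; y[2] = 4×1 + 2×4 + 3×3 + 4×3 = 33; y[3] = 4×3 + 2×1 + 3×4 + 4×3 = 38. Result: [37, 35, 33, 38]

[37, 35, 33, 38]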